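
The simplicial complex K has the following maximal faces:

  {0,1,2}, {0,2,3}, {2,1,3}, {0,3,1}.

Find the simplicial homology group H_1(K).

Fix the vertex order 0 < 1 < 2 < 3 and write every simplex with vertices in increasing order. Then dim K = 2 and the simplices of K are:

  0-simplices (4): [0], [1], [2], [3]
  1-simplices (6): [0,1], [0,2], [0,3], [1,2], [1,3], [2,3]
  2-simplices (4): [0,1,2], [0,1,3], [0,2,3], [1,2,3]

so the chain groups are C_0 ≅ Z^4, C_1 ≅ Z^6, C_2 ≅ Z^4.

Boundary ∂_1: C_1 → C_0 is given by ∂[p,q] = [q] − [p]. For instance
  ∂[1,2] = [2] − [1].
This gives a 4×6 integer matrix of rank 3; reducing to Smith normal form yields diagonal entries (1,1,1).

∂_2: C_2 → C_1 sends each 2-simplex [p,q,r] to [q,r] − [p,r] + [p,q]. For instance
  ∂[0,2,3] = [2,3] − [0,3] + [0,2],
  ∂[0,1,3] = [1,3] − [0,3] + [0,1].
The 6×4 boundary matrix has rank 3 and Smith normal form diag(1,1,1).

Now H_k = ker ∂_k / im ∂_{k+1}, so:

  H_1: rank ker ∂_1 − rank ∂_2 = (6 − 3) − 3 = 0, and the invariant factors of ∂_2 are all 1, so H_1 = 0.

H_1 ≅ 0.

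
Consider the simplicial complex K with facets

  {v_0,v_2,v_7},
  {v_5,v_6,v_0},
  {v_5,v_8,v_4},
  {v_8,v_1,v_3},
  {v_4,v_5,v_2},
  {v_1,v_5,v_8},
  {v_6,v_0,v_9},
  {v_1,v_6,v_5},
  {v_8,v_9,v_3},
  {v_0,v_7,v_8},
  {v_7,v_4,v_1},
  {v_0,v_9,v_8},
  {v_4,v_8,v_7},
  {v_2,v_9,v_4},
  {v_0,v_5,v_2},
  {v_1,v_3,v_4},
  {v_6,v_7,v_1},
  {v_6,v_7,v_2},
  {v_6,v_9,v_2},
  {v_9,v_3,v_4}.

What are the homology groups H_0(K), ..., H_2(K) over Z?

We work with the vertex ordering v_0 < v_1 < v_2 < v_3 < v_4 < v_5 < v_6 < v_7 < v_8 < v_9. The simplices of K, each written with vertices in increasing order, are:

  0-simplices (10): [v_0], [v_1], [v_2], [v_3], [v_4], [v_5], [v_6], [v_7], [v_8], [v_9]
  1-simplices (30): (30 of them)
  2-simplices (20): (20 of them)

so the chain groups are C_0 ≅ Z^10, C_1 ≅ Z^30, C_2 ≅ Z^20.

∂_1: C_1 → C_0 maps an edge to its endpoints' difference, ∂[p,q] = q − p. For instance
  ∂[v_8,v_9] = [v_9] − [v_8].
This gives a 10×30 integer matrix of rank 9; reducing to Smith normal form yields diagonal entries (1,1,1,1,1,1,1,1,1).

∂_2: C_2 → C_1 acts by ∂[p,q,r] = [q,r] − [p,r] + [p,q]. For instance
  ∂[v_3,v_4,v_9] = [v_4,v_9] − [v_3,v_9] + [v_3,v_4],
  ∂[v_2,v_4,v_5] = [v_4,v_5] − [v_2,v_5] + [v_2,v_4].
The 30×20 boundary matrix has rank 20 and Smith normal form diag(1,1,1,1,1,1,1,1,1,1,1,1,1,1,1,1,1,1,1,2).

From H_k ≅ ker(∂_k) / im(∂_{k+1}) we obtain:

  H_0: rank C_0 − rank ∂_1 = 10 − 9 = 1, and the invariant factors of ∂_1 are all 1, so H_0 ≅ Z.
  H_1: rank ker ∂_1 − rank ∂_2 = (30 − 9) − 20 = 1, and ∂_2 has invariant factor 2 > 1, so H_1 ≅ Z × Z/2.
  H_2: rank ker ∂_2 − rank ∂_3 = (20 − 20) − 0 = 0, and there is no ∂_3, so H_2 ≅ 0.

H_0 ≅ Z,  H_1 ≅ Z × Z/2,  H_2 = 0.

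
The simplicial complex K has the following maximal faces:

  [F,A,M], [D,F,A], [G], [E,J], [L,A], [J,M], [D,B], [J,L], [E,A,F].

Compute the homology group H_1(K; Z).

Order the vertices as A < B < D < E < F < G < J < L < M. Listing each simplex with vertices in this order, K has dimension 2 with simplices:

  0-simplices (9): A, B, D, E, F, G, J, L, M
  1-simplices (12): AD, AE, AF, AL, AM, BD, DF, EF, EJ, FM, JL, JM
  2-simplices (3): ADF, AEF, AFM

giving chain groups C_0 ≅ Z^9, C_1 ≅ Z^12, C_2 ≅ Z^3.

The boundary map ∂_1: C_1 → C_0 maps an edge to its endpoints' difference, ∂[p,q] = q − p.
The 9×12 boundary matrix has rank 7 and Smith normal form diag(1,1,1,1,1,1,1).

Boundary ∂_2: C_2 → C_1 sends each 2-simplex [p,q,r] to [q,r] − [p,r] + [p,q]. For instance
  ∂AFM = FM − AM + AF,
  ∂AEF = EF − AF + AE.
As a 12×3 matrix over Z this has rank 3, with invariant factors (1,1,1).

Computing H_k = (kernel of ∂_k) / (image of ∂_{k+1}):

  H_1: rank ker ∂_1 − rank ∂_2 = (12 − 7) − 3 = 2, and the invariant factors of ∂_2 are all 1, so H_1 = Z^2.

H_1 ≅ Z^2.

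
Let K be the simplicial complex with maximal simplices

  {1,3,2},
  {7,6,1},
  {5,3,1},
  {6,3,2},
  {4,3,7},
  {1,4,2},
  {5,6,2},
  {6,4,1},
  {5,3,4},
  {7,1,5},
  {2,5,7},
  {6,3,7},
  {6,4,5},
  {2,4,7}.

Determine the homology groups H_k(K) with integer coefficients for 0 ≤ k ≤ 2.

H_0 = Z,  H_1 = Z^2,  H_2 = Z.

Order the vertices as 1 < 2 < 3 < 4 < 5 < 6 < 7. Listing each simplex with vertices in this order, K has dimension 2 with simplices:

  0-simplices (7): [1], [2], [3], [4], [5], [6], [7]
  1-simplices (21): [1,2], [1,3], [1,4], [1,5], [1,6], [1,7], [2,3], [2,4], [2,5], [2,6], [2,7], [3,4], [3,5], [3,6], [3,7], [4,5], [4,6], [4,7], [5,6], [5,7], [6,7]
  2-simplices (14): [1,2,3], [1,2,4], [1,3,5], [1,4,6], [1,5,7], [1,6,7], [2,3,6], [2,4,7], [2,5,6], [2,5,7], [3,4,5], [3,4,7], [3,6,7], [4,5,6]

so the chain groups are C_0 ≅ Z^7, C_1 ≅ Z^21, C_2 ≅ Z^14.

Boundary ∂_1: C_1 → C_0 maps an edge to its endpoints' difference, ∂[p,q] = q − p.
The 7×21 boundary matrix has rank 6 and Smith normal form diag(1,1,1,1,1,1).

Boundary ∂_2: C_2 → C_1 sends each 2-simplex [p,q,r] to [q,r] − [p,r] + [p,q]. For instance
  ∂[4,5,6] = [5,6] − [4,6] + [4,5],
  ∂[2,5,6] = [5,6] − [2,6] + [2,5].
As a 21×14 matrix over Z this has rank 13, with invariant factors (1,1,1,1,1,1,1,1,1,1,1,1,1).

Reading off H_k = ker ∂_k / im ∂_{k+1}:

  H_0: rank C_0 − rank ∂_1 = 7 − 6 = 1, and the invariant factors of ∂_1 are all 1, so H_0 = Z.
  H_1: rank ker ∂_1 − rank ∂_2 = (21 − 6) − 13 = 2, and the invariant factors of ∂_2 are all 1, so H_1 = Z^2.
  H_2: rank ker ∂_2 − rank ∂_3 = (14 − 13) − 0 = 1, and there is no ∂_3, so H_2 = Z.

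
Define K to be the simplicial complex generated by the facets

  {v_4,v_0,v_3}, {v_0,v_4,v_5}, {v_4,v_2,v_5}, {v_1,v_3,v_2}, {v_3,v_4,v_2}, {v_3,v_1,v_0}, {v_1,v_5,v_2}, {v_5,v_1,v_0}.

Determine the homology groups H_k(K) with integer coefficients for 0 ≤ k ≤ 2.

Order the vertices as v_0 < v_1 < v_2 < v_3 < v_4 < v_5. Listing each simplex with vertices in this order, K has dimension 2 with simplices:

  0-simplices (6): [v_0], [v_1], [v_2], [v_3], [v_4], [v_5]
  1-simplices (12): [v_0,v_1], [v_0,v_3], [v_0,v_4], [v_0,v_5], [v_1,v_2], [v_1,v_3], [v_1,v_5], [v_2,v_3], [v_2,v_4], [v_2,v_5], [v_3,v_4], [v_4,v_5]
  2-simplices (8): [v_0,v_1,v_3], [v_0,v_1,v_5], [v_0,v_3,v_4], [v_0,v_4,v_5], [v_1,v_2,v_3], [v_1,v_2,v_5], [v_2,v_3,v_4], [v_2,v_4,v_5]

Hence C_0 ≅ Z^6, C_1 ≅ Z^12, C_2 ≅ Z^8.

∂_1: C_1 → C_0 is given by ∂[p,q] = [q] − [p].
The resulting 6×12 matrix has rank 5, and its Smith normal form has invariant factors (1,1,1,1,1).

∂_2: C_2 → C_1 sends each 2-simplex [p,q,r] to [q,r] − [p,r] + [p,q]. For instance
  ∂[v_0,v_1,v_3] = [v_1,v_3] − [v_0,v_3] + [v_0,v_1],
  ∂[v_1,v_2,v_5] = [v_2,v_5] − [v_1,v_5] + [v_1,v_2].
As a 12×8 matrix over Z this has rank 7, with invariant factors (1,1,1,1,1,1,1).

Now H_k = ker ∂_k / im ∂_{k+1}, so:

  H_0: rank C_0 − rank ∂_1 = 6 − 5 = 1, and the invariant factors of ∂_1 are all 1, so H_0 ≅ Z.
  H_1: rank ker ∂_1 − rank ∂_2 = (12 − 5) − 7 = 0, and the invariant factors of ∂_2 are all 1, so H_1 ≅ 0.
  H_2: rank ker ∂_2 − rank ∂_3 = (8 − 7) − 0 = 1, and there is no ∂_3, so H_2 ≅ Z.

As a check, the Euler characteristic is 6 − 12 + 8 = 2, which agrees with 1 − 0 + 1 = 2.

H_0 ≅ Z,  H_1 = 0,  H_2 ≅ Z.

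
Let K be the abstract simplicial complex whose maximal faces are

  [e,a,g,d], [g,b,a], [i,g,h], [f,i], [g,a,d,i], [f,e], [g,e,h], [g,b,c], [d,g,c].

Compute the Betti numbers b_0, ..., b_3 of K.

Fix the vertex order a < b < c < d < e < f < g < h < i and write every simplex with vertices in increasing order. Then dim K = 3 and the simplices of K are:

  0-simplices (9): a, b, c, d, e, f, g, h, i
  1-simplices (19): ab, ad, ae, ag, ai, bc, bg, cd, cg, de, dg, di, ef, eg, eh, fi, gh, gi, hi
  2-simplices (12): abg, ade, adg, adi, aeg, agi, bcg, cdg, deg, dgi, egh, ghi
  3-simplices (2): adeg, adgi

Hence C_0 ≅ Z^9, C_1 ≅ Z^19, C_2 ≅ Z^12, C_3 ≅ Z^2.

Boundary ∂_1: C_1 → C_0 maps an edge to its endpoints' difference, ∂[p,q] = q − p. For instance
  ∂de = e − d.
As a 9×19 matrix over Z this has rank 8, with invariant factors (1,1,1,1,1,1,1,1).

The boundary map ∂_2: C_2 → C_1 sends each 2-simplex [p,q,r] to [q,r] − [p,r] + [p,q]. For instance
  ∂abg = bg − ag + ab,
  ∂agi = gi − ai + ag.
The resulting 19×12 matrix has rank 10, and its Smith normal form has invariant factors (1,1,1,1,1,1,1,1,1,1).

The boundary map ∂_3: C_3 → C_2 sends each 3-simplex σ to the alternating sum Σ_i (−1)^i (σ with its i-th vertex removed). For instance
  ∂adeg = deg − aeg + adg − ade,
  ∂adgi = dgi − agi + adi − adg.
The 12×2 boundary matrix has rank 2 and Smith normal form diag(1,1).

From H_k ≅ ker(∂_k) / im(∂_{k+1}) we obtain:

  H_0: rank C_0 − rank ∂_1 = 9 − 8 = 1, and the invariant factors of ∂_1 are all 1, so H_0 ≅ Z.
  H_1: rank ker ∂_1 − rank ∂_2 = (19 − 8) − 10 = 1, and the invariant factors of ∂_2 are all 1, so H_1 ≅ Z.
  H_2: rank ker ∂_2 − rank ∂_3 = (12 − 10) − 2 = 0, and the invariant factors of ∂_3 are all 1, so H_2 ≅ 0.
  H_3: rank ker ∂_3 − rank ∂_4 = (2 − 2) − 0 = 0, and there is no ∂_4, so H_3 ≅ 0.

Hence the Betti numbers are b_0 = 1, b_1 = 1, b_2 = 0, b_3 = 0.

b_0 = 1, b_1 = 1, b_2 = 0, b_3 = 0.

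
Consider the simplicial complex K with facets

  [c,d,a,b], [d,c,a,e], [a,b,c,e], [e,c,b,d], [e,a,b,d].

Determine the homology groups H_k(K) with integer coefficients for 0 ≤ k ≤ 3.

Fix the vertex order a < b < c < d < e and write every simplex with vertices in increasing order. Then dim K = 3 and the simplices of K are:

  0-simplices (5): a, b, c, d, e
  1-simplices (10): ab, ac, ad, ae, bc, bd, be, cd, ce, de
  2-simplices (10): abc, abd, abe, acd, ace, ade, bcd, bce, bde, cde
  3-simplices (5): abcd, abce, abde, acde, bcde

Hence C_0 ≅ Z^5, C_1 ≅ Z^10, C_2 ≅ Z^10, C_3 ≅ Z^5.

Boundary ∂_1: C_1 → C_0 maps an edge to its endpoints' difference, ∂[p,q] = q − p.
As a 5×10 matrix over Z this has rank 4, with invariant factors (1,1,1,1).

Boundary ∂_2: C_2 → C_1 acts by ∂[p,q,r] = [q,r] − [p,r] + [p,q]. For instance
  ∂ace = ce − ae + ac,
  ∂bcd = cd − bd + bc.
The 10×10 boundary matrix has rank 6 and Smith normal form diag(1,1,1,1,1,1).

The boundary map ∂_3: C_3 → C_2 sends each 3-simplex σ to the alternating sum Σ_i (−1)^i (σ with its i-th vertex removed). For instance
  ∂abce = bce − ace + abe − abc,
  ∂acde = cde − ade + ace − acd.
This gives a 10×5 integer matrix of rank 4; reducing to Smith normal form yields diagonal entries (1,1,1,1).

Computing H_k = (kernel of ∂_k) / (image of ∂_{k+1}):

  H_0: rank C_0 − rank ∂_1 = 5 − 4 = 1, and the invariant factors of ∂_1 are all 1, so H_0 ≅ Z.
  H_1: rank ker ∂_1 − rank ∂_2 = (10 − 4) − 6 = 0, and the invariant factors of ∂_2 are all 1, so H_1 ≅ 0.
  H_2: rank ker ∂_2 − rank ∂_3 = (10 − 6) − 4 = 0, and the invariant factors of ∂_3 are all 1, so H_2 ≅ 0.
  H_3: rank ker ∂_3 − rank ∂_4 = (5 − 4) − 0 = 1, and there is no ∂_4, so H_3 ≅ Z.

(K is a triangulation of the 3-sphere S^3.)

H_0 = Z,  H_1 = 0,  H_2 = 0,  H_3 = Z.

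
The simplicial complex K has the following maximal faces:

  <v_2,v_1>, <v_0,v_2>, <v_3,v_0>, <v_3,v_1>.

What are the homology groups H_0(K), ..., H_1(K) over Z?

Take the total order v_0 < v_1 < v_2 < v_3 on the vertex set. Then K (dimension 1) consists of the simplices:

  0-simplices (4): [v_0], [v_1], [v_2], [v_3]
  1-simplices (4): [v_0,v_2], [v_0,v_3], [v_1,v_2], [v_1,v_3]

so the chain groups are C_0 ≅ Z^4, C_1 ≅ Z^4.

The boundary map ∂_1: C_1 → C_0 sends each edge [p,q] (with p < q) to q − p.
As a 4×4 matrix over Z this has rank 3, with invariant factors (1,1,1).

From H_k ≅ ker(∂_k) / im(∂_{k+1}) we obtain:

  H_0: rank C_0 − rank ∂_1 = 4 − 3 = 1, and the invariant factors of ∂_1 are all 1, so H_0 ≅ Z.
  H_1: rank ker ∂_1 − rank ∂_2 = (4 − 3) − 0 = 1, and there is no ∂_2, so H_1 ≅ Z.

H_0 ≅ Z,  H_1 ≅ Z.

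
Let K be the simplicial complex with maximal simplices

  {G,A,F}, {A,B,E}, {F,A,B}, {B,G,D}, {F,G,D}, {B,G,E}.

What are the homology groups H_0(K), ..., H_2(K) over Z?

H_0 ≅ Z,  H_1 ≅ Z,  H_2 = 0.

K has 6 vertices, 12 edges, 6 triangles.
rank ∂_0 = 0, rank ∂_1 = 5 ⇒ b_0 = 6 − 0 − 5 = 1; all invariant factors of ∂_1 are 1 so no torsion. So H_0 = Z.
rank ∂_1 = 5, rank ∂_2 = 6 ⇒ b_1 = 12 − 5 − 6 = 1; all invariant factors of ∂_2 are 1 so no torsion. So H_1 = Z.
rank ∂_2 = 6, rank ∂_3 = 0 ⇒ b_2 = 6 − 6 − 0 = 0. So H_2 = 0.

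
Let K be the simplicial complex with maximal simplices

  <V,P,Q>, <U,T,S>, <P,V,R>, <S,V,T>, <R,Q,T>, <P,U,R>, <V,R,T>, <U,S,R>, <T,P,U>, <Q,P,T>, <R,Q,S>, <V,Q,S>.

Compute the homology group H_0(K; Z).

H_0 ≅ Z.

Fix the vertex order P < Q < R < S < T < U < V and write every simplex with vertices in increasing order. Then dim K = 2 and the simplices of K are:

  0-simplices (7): P, Q, R, S, T, U, V
  1-simplices (18): PQ, PR, PT, PU, PV, QR, QS, QT, QV, RS, RT, RU, RV, ST, SU, SV, TU, TV
  2-simplices (12): PQT, PQV, PRU, PRV, PTU, QRS, QRT, QSV, RSU, RTV, STU, STV

Hence C_0 ≅ Z^7, C_1 ≅ Z^18, C_2 ≅ Z^12.

∂_1: C_1 → C_0 maps an edge to its endpoints' difference, ∂[p,q] = q − p.
This gives a 7×18 integer matrix of rank 6; reducing to Smith normal form yields diagonal entries (1,1,1,1,1,1).

The boundary map ∂_2: C_2 → C_1 sends each 2-simplex [p,q,r] to [q,r] − [p,r] + [p,q]. For instance
  ∂STU = TU − SU + ST,
  ∂QSV = SV − QV + QS.
As a 18×12 matrix over Z this has rank 12, with invariant factors (1,1,1,1,1,1,1,1,1,1,1,2).

Now H_k = ker ∂_k / im ∂_{k+1}, so:

  H_0: rank C_0 − rank ∂_1 = 7 − 6 = 1, and the invariant factors of ∂_1 are all 1, so H_0 ≅ Z.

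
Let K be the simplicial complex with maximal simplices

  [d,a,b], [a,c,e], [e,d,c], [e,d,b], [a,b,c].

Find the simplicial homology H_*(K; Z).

Order the vertices as a < b < c < d < e. Listing each simplex with vertices in this order, K has dimension 2 with simplices:

  0-simplices (5): a, b, c, d, e
  1-simplices (10): ab, ac, ad, ae, bc, bd, be, cd, ce, de
  2-simplices (5): abc, abd, ace, bde, cde

so the chain groups are C_0 ≅ Z^5, C_1 ≅ Z^10, C_2 ≅ Z^5.

Boundary ∂_1: C_1 → C_0 is given by ∂[p,q] = [q] − [p].
The resulting 5×10 matrix has rank 4, and its Smith normal form has invariant factors (1,1,1,1).

The boundary map ∂_2: C_2 → C_1 sends each 2-simplex [p,q,r] to [q,r] − [p,r] + [p,q]. For instance
  ∂ace = ce − ae + ac,
  ∂cde = de − ce + cd.
The 10×5 boundary matrix has rank 5 and Smith normal form diag(1,1,1,1,1).

From H_k ≅ ker(∂_k) / im(∂_{k+1}) we obtain:

  H_0: rank C_0 − rank ∂_1 = 5 − 4 = 1, and the invariant factors of ∂_1 are all 1, so H_0 = Z.
  H_1: rank ker ∂_1 − rank ∂_2 = (10 − 4) − 5 = 1, and the invariant factors of ∂_2 are all 1, so H_1 = Z.
  H_2: rank ker ∂_2 − rank ∂_3 = (5 − 5) − 0 = 0, and there is no ∂_3, so H_2 = 0.

H_0 ≅ Z,  H_1 ≅ Z,  H_2 = 0.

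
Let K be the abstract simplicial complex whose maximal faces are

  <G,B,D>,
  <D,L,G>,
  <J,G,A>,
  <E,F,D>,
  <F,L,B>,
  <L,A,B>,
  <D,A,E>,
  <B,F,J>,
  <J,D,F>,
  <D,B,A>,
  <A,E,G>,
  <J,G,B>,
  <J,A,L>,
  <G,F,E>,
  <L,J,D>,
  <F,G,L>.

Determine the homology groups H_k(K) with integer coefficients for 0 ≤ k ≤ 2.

H_0 ≅ Z,  H_1 ≅ Z^2,  H_2 ≅ Z.

Fix the vertex order A < B < D < E < F < G < J < L and write every simplex with vertices in increasing order. Then dim K = 2 and the simplices of K are:

  0-simplices (8): A, B, D, E, F, G, J, L
  1-simplices (24): AB, AD, AE, AG, AJ, AL, BD, BF, BG, BJ, BL, DE, DF, DG, DJ, DL, EF, EG, FG, FJ, FL, GJ, GL, JL
  2-simplices (16): ABD, ABL, ADE, AEG, AGJ, AJL, BDG, BFJ, BFL, BGJ, DEF, DFJ, DGL, DJL, EFG, FGL

giving chain groups C_0 ≅ Z^8, C_1 ≅ Z^24, C_2 ≅ Z^16.

Boundary ∂_1: C_1 → C_0 sends each edge [p,q] (with p < q) to q − p. For instance
  ∂DG = G − D.
This gives a 8×24 integer matrix of rank 7; reducing to Smith normal form yields diagonal entries (1,1,1,1,1,1,1).

Boundary ∂_2: C_2 → C_1 maps a triangle to the signed sum of its edges. For instance
  ∂EFG = FG − EG + EF,
  ∂AEG = EG − AG + AE.
As a 24×16 matrix over Z this has rank 15, with invariant factors (1,1,1,1,1,1,1,1,1,1,1,1,1,1,1).

Now H_k = ker ∂_k / im ∂_{k+1}, so:

  H_0: rank C_0 − rank ∂_1 = 8 − 7 = 1, and the invariant factors of ∂_1 are all 1, so H_0 = Z.
  H_1: rank ker ∂_1 − rank ∂_2 = (24 − 7) − 15 = 2, and the invariant factors of ∂_2 are all 1, so H_1 = Z^2.
  H_2: rank ker ∂_2 − rank ∂_3 = (16 − 15) − 0 = 1, and there is no ∂_3, so H_2 = Z.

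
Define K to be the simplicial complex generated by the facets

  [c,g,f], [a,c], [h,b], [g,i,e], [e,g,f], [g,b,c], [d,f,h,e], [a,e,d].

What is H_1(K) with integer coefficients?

Fix the vertex order a < b < c < d < e < f < g < h < i and write every simplex with vertices in increasing order. Then dim K = 3 and the simplices of K are:

  0-simplices (9): a, b, c, d, e, f, g, h, i
  1-simplices (18): ac, ad, ae, bc, bg, bh, cf, cg, de, df, dh, ef, eg, eh, ei, fg, fh, gi
  2-simplices (9): ade, bcg, cfg, def, deh, dfh, efg, efh, egi
  3-simplices (1): defh

giving chain groups C_0 ≅ Z^9, C_1 ≅ Z^18, C_2 ≅ Z^9, C_3 ≅ Z^1.

The boundary map ∂_1: C_1 → C_0 sends each edge [p,q] (with p < q) to q − p. For instance
  ∂fh = h − f.
The resulting 9×18 matrix has rank 8, and its Smith normal form has invariant factors (1,1,1,1,1,1,1,1).

∂_2: C_2 → C_1 maps a triangle to the signed sum of its edges. For instance
  ∂cfg = fg − cg + cf,
  ∂efh = fh − eh + ef.
As a 18×9 matrix over Z this has rank 8, with invariant factors (1,1,1,1,1,1,1,1).

The boundary map ∂_3: C_3 → C_2 sends each 3-simplex σ to the alternating sum Σ_i (−1)^i (σ with its i-th vertex removed). For instance
  ∂defh = efh − dfh + deh − def.
The 9×1 boundary matrix has rank 1 and Smith normal form diag(1).

From H_k ≅ ker(∂_k) / im(∂_{k+1}) we obtain:

  H_1: rank ker ∂_1 − rank ∂_2 = (18 − 8) − 8 = 2, and the invariant factors of ∂_2 are all 1, so H_1 = Z^2.

H_1 ≅ Z^2.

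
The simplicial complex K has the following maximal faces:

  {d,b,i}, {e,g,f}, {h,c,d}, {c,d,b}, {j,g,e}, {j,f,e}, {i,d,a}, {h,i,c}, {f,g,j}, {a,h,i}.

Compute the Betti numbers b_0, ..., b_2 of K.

K has 10 vertices, 18 edges, 10 triangles.
rank ∂_0 = 0, rank ∂_1 = 8 ⇒ b_0 = 10 − 0 − 8 = 2; all invariant factors of ∂_1 are 1 so no torsion. So H_0 = Z^2.
rank ∂_1 = 8, rank ∂_2 = 9 ⇒ b_1 = 18 − 8 − 9 = 1; all invariant factors of ∂_2 are 1 so no torsion. So H_1 = Z.
rank ∂_2 = 9, rank ∂_3 = 0 ⇒ b_2 = 10 − 9 − 0 = 1. So H_2 = Z.

b_0 = 2, b_1 = 1, b_2 = 1.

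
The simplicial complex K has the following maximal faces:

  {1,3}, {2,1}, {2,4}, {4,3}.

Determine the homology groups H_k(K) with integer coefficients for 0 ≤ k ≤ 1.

K has 4 vertices, 4 edges.
rank ∂_0 = 0, rank ∂_1 = 3 ⇒ b_0 = 4 − 0 − 3 = 1; all invariant factors of ∂_1 are 1 so no torsion. So H_0 ≅ Z.
rank ∂_1 = 3, rank ∂_2 = 0 ⇒ b_1 = 4 − 3 − 0 = 1. So H_1 ≅ Z.

H_0 ≅ Z,  H_1 ≅ Z.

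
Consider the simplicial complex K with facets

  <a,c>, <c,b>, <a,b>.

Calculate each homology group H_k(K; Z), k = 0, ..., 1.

Take the total order a < b < c on the vertex set. Then K (dimension 1) consists of the simplices:

  0-simplices (3): a, b, c
  1-simplices (3): ab, ac, bc

so the chain groups are C_0 ≅ Z^3, C_1 ≅ Z^3.

Boundary ∂_1: C_1 → C_0 is given by ∂[p,q] = [q] − [p].
As a 3×3 matrix over Z this has rank 2, with invariant factors (1,1).

From H_k ≅ ker(∂_k) / im(∂_{k+1}) we obtain:

  H_0: rank C_0 − rank ∂_1 = 3 − 2 = 1, and the invariant factors of ∂_1 are all 1, so H_0 ≅ Z.
  H_1: rank ker ∂_1 − rank ∂_2 = (3 − 2) − 0 = 1, and there is no ∂_2, so H_1 ≅ Z.

(K is a triangulation of the circle S^1.)

H_0 = Z,  H_1 = Z.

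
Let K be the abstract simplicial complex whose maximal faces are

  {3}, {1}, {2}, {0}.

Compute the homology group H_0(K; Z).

We work with the vertex ordering 0 < 1 < 2 < 3. The simplices of K, each written with vertices in increasing order, are:

  0-simplices (4): [0], [1], [2], [3]

so the chain groups are C_0 ≅ Z^4.

From H_k ≅ ker(∂_k) / im(∂_{k+1}) we obtain:

  H_0: rank C_0 − rank ∂_1 = 4 − 0 = 4, and there is no ∂_1, so H_0 ≅ Z^4.

H_0 ≅ Z^4.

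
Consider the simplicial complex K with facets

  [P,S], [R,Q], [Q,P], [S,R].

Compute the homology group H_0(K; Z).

We work with the vertex ordering P < Q < R < S. The simplices of K, each written with vertices in increasing order, are:

  0-simplices (4): P, Q, R, S
  1-simplices (4): PQ, PS, QR, RS

Hence C_0 ≅ Z^4, C_1 ≅ Z^4.

∂_1: C_1 → C_0 maps an edge to its endpoints' difference, ∂[p,q] = q − p.
The 4×4 boundary matrix has rank 3 and Smith normal form diag(1,1,1).

Reading off H_k = ker ∂_k / im ∂_{k+1}:

  H_0: rank C_0 − rank ∂_1 = 4 − 3 = 1, and the invariant factors of ∂_1 are all 1, so H_0 ≅ Z.

H_0 = Z.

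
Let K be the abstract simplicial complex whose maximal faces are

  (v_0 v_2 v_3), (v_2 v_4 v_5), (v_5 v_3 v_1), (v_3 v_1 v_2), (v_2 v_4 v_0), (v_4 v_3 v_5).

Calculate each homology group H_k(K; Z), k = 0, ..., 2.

H_0 = Z,  H_1 = Z,  H_2 = 0.

Order the vertices as v_0 < v_1 < v_2 < v_3 < v_4 < v_5. Listing each simplex with vertices in this order, K has dimension 2 with simplices:

  0-simplices (6): [v_0], [v_1], [v_2], [v_3], [v_4], [v_5]
  1-simplices (12): [v_0,v_2], [v_0,v_3], [v_0,v_4], [v_1,v_2], [v_1,v_3], [v_1,v_5], [v_2,v_3], [v_2,v_4], [v_2,v_5], [v_3,v_4], [v_3,v_5], [v_4,v_5]
  2-simplices (6): [v_0,v_2,v_3], [v_0,v_2,v_4], [v_1,v_2,v_3], [v_1,v_3,v_5], [v_2,v_4,v_5], [v_3,v_4,v_5]

giving chain groups C_0 ≅ Z^6, C_1 ≅ Z^12, C_2 ≅ Z^6.

∂_1: C_1 → C_0 sends each edge [p,q] (with p < q) to q − p.
This gives a 6×12 integer matrix of rank 5; reducing to Smith normal form yields diagonal entries (1,1,1,1,1).

The boundary map ∂_2: C_2 → C_1 sends each 2-simplex [p,q,r] to [q,r] − [p,r] + [p,q]. For instance
  ∂[v_1,v_2,v_3] = [v_2,v_3] − [v_1,v_3] + [v_1,v_2],
  ∂[v_3,v_4,v_5] = [v_4,v_5] − [v_3,v_5] + [v_3,v_4].
This gives a 12×6 integer matrix of rank 6; reducing to Smith normal form yields diagonal entries (1,1,1,1,1,1).

From H_k ≅ ker(∂_k) / im(∂_{k+1}) we obtain:

  H_0: rank C_0 − rank ∂_1 = 6 − 5 = 1, and the invariant factors of ∂_1 are all 1, so H_0 ≅ Z.
  H_1: rank ker ∂_1 − rank ∂_2 = (12 − 5) − 6 = 1, and the invariant factors of ∂_2 are all 1, so H_1 ≅ Z.
  H_2: rank ker ∂_2 − rank ∂_3 = (6 − 6) − 0 = 0, and there is no ∂_3, so H_2 ≅ 0.

As a check, the Euler characteristic is 6 − 12 + 6 = 0, which agrees with 1 − 1 + 0 = 0.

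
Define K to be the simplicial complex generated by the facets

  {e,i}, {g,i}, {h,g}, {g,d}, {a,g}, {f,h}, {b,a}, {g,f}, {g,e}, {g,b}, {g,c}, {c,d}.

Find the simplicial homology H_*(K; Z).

H_0 ≅ Z,  H_1 ≅ Z^4.

We work with the vertex ordering a < b < c < d < e < f < g < h < i. The simplices of K, each written with vertices in increasing order, are:

  0-simplices (9): a, b, c, d, e, f, g, h, i
  1-simplices (12): ab, ag, bg, cd, cg, dg, eg, ei, fg, fh, gh, gi

Hence C_0 ≅ Z^9, C_1 ≅ Z^12.

Boundary ∂_1: C_1 → C_0 maps an edge to its endpoints' difference, ∂[p,q] = q − p. For instance
  ∂bg = g − b.
The 9×12 boundary matrix has rank 8 and Smith normal form diag(1,1,1,1,1,1,1,1).

Reading off H_k = ker ∂_k / im ∂_{k+1}:

  H_0: rank C_0 − rank ∂_1 = 9 − 8 = 1, and the invariant factors of ∂_1 are all 1, so H_0 ≅ Z.
  H_1: rank ker ∂_1 − rank ∂_2 = (12 − 8) − 0 = 4, and there is no ∂_2, so H_1 ≅ Z^4.

As a check, the Euler characteristic is 9 − 12 = -3, which agrees with 1 − 4 = -3.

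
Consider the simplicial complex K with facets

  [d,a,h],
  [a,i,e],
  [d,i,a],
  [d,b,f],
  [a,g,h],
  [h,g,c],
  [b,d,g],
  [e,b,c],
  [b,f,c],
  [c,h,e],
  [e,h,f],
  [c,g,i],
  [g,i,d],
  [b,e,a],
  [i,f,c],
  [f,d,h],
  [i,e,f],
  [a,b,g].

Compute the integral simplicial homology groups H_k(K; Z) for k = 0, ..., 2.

Order the vertices as a < b < c < d < e < f < g < h < i. Listing each simplex with vertices in this order, K has dimension 2 with simplices:

  0-simplices (9): a, b, c, d, e, f, g, h, i
  1-simplices (27): ab, ad, ae, ag, ah, ai, bc, bd, be, bf, bg, ce, cf, cg, ch, ci, df, dg, dh, di, ef, eh, ei, fh, fi, gh, gi
  2-simplices (18): abe, abg, adh, adi, aei, agh, bce, bcf, bdf, bdg, ceh, cfi, cgh, cgi, dfh, dgi, efh, efi

giving chain groups C_0 ≅ Z^9, C_1 ≅ Z^27, C_2 ≅ Z^18.

Boundary ∂_1: C_1 → C_0 is given by ∂[p,q] = [q] − [p].
As a 9×27 matrix over Z this has rank 8, with invariant factors (1,1,1,1,1,1,1,1).

Boundary ∂_2: C_2 → C_1 sends each 2-simplex [p,q,r] to [q,r] − [p,r] + [p,q]. For instance
  ∂adh = dh − ah + ad,
  ∂adi = di − ai + ad.
This gives a 27×18 integer matrix of rank 18; reducing to Smith normal form yields diagonal entries (1,1,1,1,1,1,1,1,1,1,1,1,1,1,1,1,1,2).

From H_k ≅ ker(∂_k) / im(∂_{k+1}) we obtain:

  H_0: rank C_0 − rank ∂_1 = 9 − 8 = 1, and the invariant factors of ∂_1 are all 1, so H_0 ≅ Z.
  H_1: rank ker ∂_1 − rank ∂_2 = (27 − 8) − 18 = 1, and ∂_2 has invariant factor 2 > 1, so H_1 ≅ Z × Z/2.
  H_2: rank ker ∂_2 − rank ∂_3 = (18 − 18) − 0 = 0, and there is no ∂_3, so H_2 ≅ 0.

H_0 ≅ Z,  H_1 ≅ Z × Z/2,  H_2 = 0.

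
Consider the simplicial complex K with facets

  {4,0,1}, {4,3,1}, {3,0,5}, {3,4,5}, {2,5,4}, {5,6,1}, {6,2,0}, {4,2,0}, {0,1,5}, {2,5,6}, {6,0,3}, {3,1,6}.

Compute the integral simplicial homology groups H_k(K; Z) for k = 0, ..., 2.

We work with the vertex ordering 0 < 1 < 2 < 3 < 4 < 5 < 6. The simplices of K, each written with vertices in increasing order, are:

  0-simplices (7): [0], [1], [2], [3], [4], [5], [6]
  1-simplices (18): [0,1], [0,2], [0,3], [0,4], [0,5], [0,6], [1,3], [1,4], [1,5], [1,6], [2,4], [2,5], [2,6], [3,4], [3,5], [3,6], [4,5], [5,6]
  2-simplices (12): [0,1,4], [0,1,5], [0,2,4], [0,2,6], [0,3,5], [0,3,6], [1,3,4], [1,3,6], [1,5,6], [2,4,5], [2,5,6], [3,4,5]

so the chain groups are C_0 ≅ Z^7, C_1 ≅ Z^18, C_2 ≅ Z^12.

Boundary ∂_1: C_1 → C_0 maps an edge to its endpoints' difference, ∂[p,q] = q − p.
This gives a 7×18 integer matrix of rank 6; reducing to Smith normal form yields diagonal entries (1,1,1,1,1,1).

The boundary map ∂_2: C_2 → C_1 acts by ∂[p,q,r] = [q,r] − [p,r] + [p,q]. For instance
  ∂[2,5,6] = [5,6] − [2,6] + [2,5],
  ∂[3,4,5] = [4,5] − [3,5] + [3,4].
The resulting 18×12 matrix has rank 12, and its Smith normal form has invariant factors (1,1,1,1,1,1,1,1,1,1,1,2).

Computing H_k = (kernel of ∂_k) / (image of ∂_{k+1}):

  H_0: rank C_0 − rank ∂_1 = 7 − 6 = 1, and the invariant factors of ∂_1 are all 1, so H_0 ≅ Z.
  H_1: rank ker ∂_1 − rank ∂_2 = (18 − 6) − 12 = 0, and ∂_2 has invariant factor 2 > 1, so H_1 ≅ Z/2.
  H_2: rank ker ∂_2 − rank ∂_3 = (12 − 12) − 0 = 0, and there is no ∂_3, so H_2 ≅ 0.

(K is a triangulation of the real projective plane RP^2.)

H_0 = Z,  H_1 = Z/2,  H_2 = 0.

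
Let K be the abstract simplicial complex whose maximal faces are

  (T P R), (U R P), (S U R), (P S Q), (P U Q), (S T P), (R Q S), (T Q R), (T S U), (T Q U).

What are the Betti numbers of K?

Fix the vertex order P < Q < R < S < T < U and write every simplex with vertices in increasing order. Then dim K = 2 and the simplices of K are:

  0-simplices (6): P, Q, R, S, T, U
  1-simplices (15): PQ, PR, PS, PT, PU, QR, QS, QT, QU, RS, RT, RU, ST, SU, TU
  2-simplices (10): PQS, PQU, PRT, PRU, PST, QRS, QRT, QTU, RSU, STU

Hence C_0 ≅ Z^6, C_1 ≅ Z^15, C_2 ≅ Z^10.

∂_1: C_1 → C_0 maps an edge to its endpoints' difference, ∂[p,q] = q − p.
The resulting 6×15 matrix has rank 5, and its Smith normal form has invariant factors (1,1,1,1,1).

The boundary map ∂_2: C_2 → C_1 maps a triangle to the signed sum of its edges. For instance
  ∂RSU = SU − RU + RS,
  ∂PST = ST − PT + PS.
As a 15×10 matrix over Z this has rank 10, with invariant factors (1,1,1,1,1,1,1,1,1,2).

Computing H_k = (kernel of ∂_k) / (image of ∂_{k+1}):

  H_0: rank C_0 − rank ∂_1 = 6 − 5 = 1, and the invariant factors of ∂_1 are all 1, so H_0 ≅ Z.
  H_1: rank ker ∂_1 − rank ∂_2 = (15 − 5) − 10 = 0, and ∂_2 has invariant factor 2 > 1, so H_1 ≅ Z/2.
  H_2: rank ker ∂_2 − rank ∂_3 = (10 − 10) − 0 = 0, and there is no ∂_3, so H_2 ≅ 0.

As a check, the Euler characteristic is 6 − 15 + 10 = 1, which agrees with 1 − 0 + 0 = 1.
(K is a triangulation of the real projective plane RP^2.)

Hence the Betti numbers are b_0 = 1, b_1 = 0, b_2 = 0.

b_0 = 1, b_1 = 0, b_2 = 0.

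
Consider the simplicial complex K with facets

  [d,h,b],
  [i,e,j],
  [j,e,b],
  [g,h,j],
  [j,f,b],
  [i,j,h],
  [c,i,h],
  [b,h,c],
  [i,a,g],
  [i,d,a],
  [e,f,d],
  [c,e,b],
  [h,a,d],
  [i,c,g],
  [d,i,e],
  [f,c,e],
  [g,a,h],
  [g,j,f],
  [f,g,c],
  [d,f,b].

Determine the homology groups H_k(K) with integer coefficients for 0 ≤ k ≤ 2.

H_0 ≅ Z,  H_1 ≅ Z × Z/2,  H_2 = 0.

Take the total order a < b < c < d < e < f < g < h < i < j on the vertex set. Then K (dimension 2) consists of the simplices:

  0-simplices (10): a, b, c, d, e, f, g, h, i, j
  1-simplices (30): ad, ag, ah, ai, bc, bd, be, bf, bh, bj, ce, cf, cg, ch, ci, de, df, dh, di, ef, ei, ej, fg, fj, gh, gi, gj, hi, hj, ij
  2-simplices (20): adh, adi, agh, agi, bce, bch, bdf, bdh, bej, bfj, cef, cfg, cgi, chi, def, dei, eij, fgj, ghj, hij

Hence C_0 ≅ Z^10, C_1 ≅ Z^30, C_2 ≅ Z^20.

The boundary map ∂_1: C_1 → C_0 maps an edge to its endpoints' difference, ∂[p,q] = q − p.
As a 10×30 matrix over Z this has rank 9, with invariant factors (1,1,1,1,1,1,1,1,1).

The boundary map ∂_2: C_2 → C_1 sends each 2-simplex [p,q,r] to [q,r] − [p,r] + [p,q]. For instance
  ∂cfg = fg − cg + cf,
  ∂bdf = df − bf + bd.
As a 30×20 matrix over Z this has rank 20, with invariant factors (1,1,1,1,1,1,1,1,1,1,1,1,1,1,1,1,1,1,1,2).

From H_k ≅ ker(∂_k) / im(∂_{k+1}) we obtain:

  H_0: rank C_0 − rank ∂_1 = 10 − 9 = 1, and the invariant factors of ∂_1 are all 1, so H_0 ≅ Z.
  H_1: rank ker ∂_1 − rank ∂_2 = (30 − 9) − 20 = 1, and ∂_2 has invariant factor 2 > 1, so H_1 ≅ Z × Z/2.
  H_2: rank ker ∂_2 − rank ∂_3 = (20 − 20) − 0 = 0, and there is no ∂_3, so H_2 ≅ 0.

(K is a triangulation of the Klein bottle.)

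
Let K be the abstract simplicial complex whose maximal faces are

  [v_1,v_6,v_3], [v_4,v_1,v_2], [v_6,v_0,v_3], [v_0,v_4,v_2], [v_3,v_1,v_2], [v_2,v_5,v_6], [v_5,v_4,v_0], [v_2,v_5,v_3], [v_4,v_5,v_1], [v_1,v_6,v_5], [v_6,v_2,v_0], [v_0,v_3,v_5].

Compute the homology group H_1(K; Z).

Fix the vertex order v_0 < v_1 < v_2 < v_3 < v_4 < v_5 < v_6 and write every simplex with vertices in increasing order. Then dim K = 2 and the simplices of K are:

  0-simplices (7): [v_0], [v_1], [v_2], [v_3], [v_4], [v_5], [v_6]
  1-simplices (18): (18 of them)
  2-simplices (12): (12 of them)

giving chain groups C_0 ≅ Z^7, C_1 ≅ Z^18, C_2 ≅ Z^12.

∂_1: C_1 → C_0 maps an edge to its endpoints' difference, ∂[p,q] = q − p. For instance
  ∂[v_1,v_2] = [v_2] − [v_1].
This gives a 7×18 integer matrix of rank 6; reducing to Smith normal form yields diagonal entries (1,1,1,1,1,1).

The boundary map ∂_2: C_2 → C_1 maps a triangle to the signed sum of its edges. For instance
  ∂[v_0,v_4,v_5] = [v_4,v_5] − [v_0,v_5] + [v_0,v_4],
  ∂[v_1,v_4,v_5] = [v_4,v_5] − [v_1,v_5] + [v_1,v_4].
The resulting 18×12 matrix has rank 12, and its Smith normal form has invariant factors (1,1,1,1,1,1,1,1,1,1,1,2).

Reading off H_k = ker ∂_k / im ∂_{k+1}:

  H_1: rank ker ∂_1 − rank ∂_2 = (18 − 6) − 12 = 0, and ∂_2 has invariant factor 2 > 1, so H_1 ≅ Z/2.

(K is a triangulation of the real projective plane RP^2.)

H_1 ≅ Z/2.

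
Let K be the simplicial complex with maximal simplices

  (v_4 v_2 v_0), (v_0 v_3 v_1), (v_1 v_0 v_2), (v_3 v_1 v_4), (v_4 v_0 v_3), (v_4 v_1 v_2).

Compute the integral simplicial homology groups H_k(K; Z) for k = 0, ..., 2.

Fix the vertex order v_0 < v_1 < v_2 < v_3 < v_4 and write every simplex with vertices in increasing order. Then dim K = 2 and the simplices of K are:

  0-simplices (5): [v_0], [v_1], [v_2], [v_3], [v_4]
  1-simplices (9): [v_0,v_1], [v_0,v_2], [v_0,v_3], [v_0,v_4], [v_1,v_2], [v_1,v_3], [v_1,v_4], [v_2,v_4], [v_3,v_4]
  2-simplices (6): [v_0,v_1,v_2], [v_0,v_1,v_3], [v_0,v_2,v_4], [v_0,v_3,v_4], [v_1,v_2,v_4], [v_1,v_3,v_4]

so the chain groups are C_0 ≅ Z^5, C_1 ≅ Z^9, C_2 ≅ Z^6.

∂_1: C_1 → C_0 is given by ∂[p,q] = [q] − [p].
The 5×9 boundary matrix has rank 4 and Smith normal form diag(1,1,1,1).

Boundary ∂_2: C_2 → C_1 acts by ∂[p,q,r] = [q,r] − [p,r] + [p,q]. For instance
  ∂[v_1,v_3,v_4] = [v_3,v_4] − [v_1,v_4] + [v_1,v_3],
  ∂[v_0,v_3,v_4] = [v_3,v_4] − [v_0,v_4] + [v_0,v_3].
As a 9×6 matrix over Z this has rank 5, with invariant factors (1,1,1,1,1).

From H_k ≅ ker(∂_k) / im(∂_{k+1}) we obtain:

  H_0: rank C_0 − rank ∂_1 = 5 − 4 = 1, and the invariant factors of ∂_1 are all 1, so H_0 ≅ Z.
  H_1: rank ker ∂_1 − rank ∂_2 = (9 − 4) − 5 = 0, and the invariant factors of ∂_2 are all 1, so H_1 ≅ 0.
  H_2: rank ker ∂_2 − rank ∂_3 = (6 − 5) − 0 = 1, and there is no ∂_3, so H_2 ≅ Z.

H_0 = Z,  H_1 = 0,  H_2 = Z.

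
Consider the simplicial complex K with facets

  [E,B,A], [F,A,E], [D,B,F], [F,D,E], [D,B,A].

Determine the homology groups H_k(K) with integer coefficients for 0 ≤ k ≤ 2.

We work with the vertex ordering A < B < D < E < F. The simplices of K, each written with vertices in increasing order, are:

  0-simplices (5): A, B, D, E, F
  1-simplices (10): AB, AD, AE, AF, BD, BE, BF, DE, DF, EF
  2-simplices (5): ABD, ABE, AEF, BDF, DEF

Hence C_0 ≅ Z^5, C_1 ≅ Z^10, C_2 ≅ Z^5.

Boundary ∂_1: C_1 → C_0 maps an edge to its endpoints' difference, ∂[p,q] = q − p.
This gives a 5×10 integer matrix of rank 4; reducing to Smith normal form yields diagonal entries (1,1,1,1).

The boundary map ∂_2: C_2 → C_1 sends each 2-simplex [p,q,r] to [q,r] − [p,r] + [p,q]. For instance
  ∂ABE = BE − AE + AB,
  ∂ABD = BD − AD + AB.
The resulting 10×5 matrix has rank 5, and its Smith normal form has invariant factors (1,1,1,1,1).

From H_k ≅ ker(∂_k) / im(∂_{k+1}) we obtain:

  H_0: rank C_0 − rank ∂_1 = 5 − 4 = 1, and the invariant factors of ∂_1 are all 1, so H_0 ≅ Z.
  H_1: rank ker ∂_1 − rank ∂_2 = (10 − 4) − 5 = 1, and the invariant factors of ∂_2 are all 1, so H_1 ≅ Z.
  H_2: rank ker ∂_2 − rank ∂_3 = (5 − 5) − 0 = 0, and there is no ∂_3, so H_2 ≅ 0.

As a check, the Euler characteristic is 5 − 10 + 5 = 0, which agrees with 1 − 1 + 0 = 0.

H_0 ≅ Z,  H_1 ≅ Z,  H_2 = 0.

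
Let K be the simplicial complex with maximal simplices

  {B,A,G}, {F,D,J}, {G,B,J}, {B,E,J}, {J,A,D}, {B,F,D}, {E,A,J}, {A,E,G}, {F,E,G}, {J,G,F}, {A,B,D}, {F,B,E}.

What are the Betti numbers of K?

We work with the vertex ordering A < B < D < E < F < G < J. The simplices of K, each written with vertices in increasing order, are:

  0-simplices (7): A, B, D, E, F, G, J
  1-simplices (18): AB, AD, AE, AG, AJ, BD, BE, BF, BG, BJ, DF, DJ, EF, EG, EJ, FG, FJ, GJ
  2-simplices (12): ABD, ABG, ADJ, AEG, AEJ, BDF, BEF, BEJ, BGJ, DFJ, EFG, FGJ

Hence C_0 ≅ Z^7, C_1 ≅ Z^18, C_2 ≅ Z^12.

∂_1: C_1 → C_0 maps an edge to its endpoints' difference, ∂[p,q] = q − p.
The 7×18 boundary matrix has rank 6 and Smith normal form diag(1,1,1,1,1,1).

∂_2: C_2 → C_1 acts by ∂[p,q,r] = [q,r] − [p,r] + [p,q]. For instance
  ∂DFJ = FJ − DJ + DF,
  ∂BDF = DF − BF + BD.
This gives a 18×12 integer matrix of rank 12; reducing to Smith normal form yields diagonal entries (1,1,1,1,1,1,1,1,1,1,1,2).

Now H_k = ker ∂_k / im ∂_{k+1}, so:

  H_0: rank C_0 − rank ∂_1 = 7 − 6 = 1, and the invariant factors of ∂_1 are all 1, so H_0 = Z.
  H_1: rank ker ∂_1 − rank ∂_2 = (18 − 6) − 12 = 0, and ∂_2 has invariant factor 2 > 1, so H_1 = Z/2.
  H_2: rank ker ∂_2 − rank ∂_3 = (12 − 12) − 0 = 0, and there is no ∂_3, so H_2 = 0.

Hence the Betti numbers are b_0 = 1, b_1 = 0, b_2 = 0.

b_0 = 1, b_1 = 0, b_2 = 0.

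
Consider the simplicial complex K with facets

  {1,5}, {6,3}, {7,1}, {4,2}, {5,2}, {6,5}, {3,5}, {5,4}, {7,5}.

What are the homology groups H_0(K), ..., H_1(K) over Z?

K has 7 vertices, 9 edges.
rank ∂_0 = 0, rank ∂_1 = 6 ⇒ b_0 = 7 − 0 − 6 = 1; all invariant factors of ∂_1 are 1 so no torsion. So H_0 ≅ Z.
rank ∂_1 = 6, rank ∂_2 = 0 ⇒ b_1 = 9 − 6 − 0 = 3. So H_1 ≅ Z^3.

H_0 = Z,  H_1 = Z^3.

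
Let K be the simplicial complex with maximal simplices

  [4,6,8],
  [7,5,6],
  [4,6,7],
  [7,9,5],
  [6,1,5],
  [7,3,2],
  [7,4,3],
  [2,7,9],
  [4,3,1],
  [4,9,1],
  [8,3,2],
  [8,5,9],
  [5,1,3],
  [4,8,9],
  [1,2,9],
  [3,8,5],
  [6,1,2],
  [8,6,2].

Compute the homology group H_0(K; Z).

H_0 = Z.

K has 9 vertices, 27 edges, 18 triangles.
rank ∂_0 = 0, rank ∂_1 = 8 ⇒ b_0 = 9 − 0 − 8 = 1; all invariant factors of ∂_1 are 1 so no torsion. So H_0 ≅ Z.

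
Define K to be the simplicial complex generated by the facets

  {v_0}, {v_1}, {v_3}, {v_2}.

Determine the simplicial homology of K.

H_0 = Z^4.

Order the vertices as v_0 < v_1 < v_2 < v_3. Listing each simplex with vertices in this order, K has dimension 0 with simplices:

  0-simplices (4): [v_0], [v_1], [v_2], [v_3]

Hence C_0 ≅ Z^4.

From H_k ≅ ker(∂_k) / im(∂_{k+1}) we obtain:

  H_0: rank C_0 − rank ∂_1 = 4 − 0 = 4, and there is no ∂_1, so H_0 = Z^4.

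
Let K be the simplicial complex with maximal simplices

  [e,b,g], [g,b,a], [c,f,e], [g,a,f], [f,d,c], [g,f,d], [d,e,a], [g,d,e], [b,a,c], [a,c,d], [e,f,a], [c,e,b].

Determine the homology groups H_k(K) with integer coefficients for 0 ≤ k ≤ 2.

H_0 ≅ Z,  H_1 ≅ Z/2Z,  H_2 = 0.

We work with the vertex ordering a < b < c < d < e < f < g. The simplices of K, each written with vertices in increasing order, are:

  0-simplices (7): a, b, c, d, e, f, g
  1-simplices (18): ab, ac, ad, ae, af, ag, bc, be, bg, cd, ce, cf, de, df, dg, ef, eg, fg
  2-simplices (12): abc, abg, acd, ade, aef, afg, bce, beg, cdf, cef, deg, dfg

giving chain groups C_0 ≅ Z^7, C_1 ≅ Z^18, C_2 ≅ Z^12.

Boundary ∂_1: C_1 → C_0 is given by ∂[p,q] = [q] − [p]. For instance
  ∂de = e − d.
This gives a 7×18 integer matrix of rank 6; reducing to Smith normal form yields diagonal entries (1,1,1,1,1,1).

Boundary ∂_2: C_2 → C_1 acts by ∂[p,q,r] = [q,r] − [p,r] + [p,q]. For instance
  ∂aef = ef − af + ae,
  ∂beg = eg − bg + be.
The resulting 18×12 matrix has rank 12, and its Smith normal form has invariant factors (1,1,1,1,1,1,1,1,1,1,1,2).

Computing H_k = (kernel of ∂_k) / (image of ∂_{k+1}):

  H_0: rank C_0 − rank ∂_1 = 7 − 6 = 1, and the invariant factors of ∂_1 are all 1, so H_0 ≅ Z.
  H_1: rank ker ∂_1 − rank ∂_2 = (18 − 6) − 12 = 0, and ∂_2 has invariant factor 2 > 1, so H_1 ≅ Z/2Z.
  H_2: rank ker ∂_2 − rank ∂_3 = (12 − 12) − 0 = 0, and there is no ∂_3, so H_2 ≅ 0.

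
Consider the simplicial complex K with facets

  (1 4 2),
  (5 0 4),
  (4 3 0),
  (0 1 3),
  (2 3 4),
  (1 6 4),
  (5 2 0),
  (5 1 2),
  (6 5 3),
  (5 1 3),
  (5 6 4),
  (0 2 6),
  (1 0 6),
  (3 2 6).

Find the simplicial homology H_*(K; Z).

Order the vertices as 0 < 1 < 2 < 3 < 4 < 5 < 6. Listing each simplex with vertices in this order, K has dimension 2 with simplices:

  0-simplices (7): [0], [1], [2], [3], [4], [5], [6]
  1-simplices (21): [0,1], [0,2], [0,3], [0,4], [0,5], [0,6], [1,2], [1,3], [1,4], [1,5], [1,6], [2,3], [2,4], [2,5], [2,6], [3,4], [3,5], [3,6], [4,5], [4,6], [5,6]
  2-simplices (14): [0,1,3], [0,1,6], [0,2,5], [0,2,6], [0,3,4], [0,4,5], [1,2,4], [1,2,5], [1,3,5], [1,4,6], [2,3,4], [2,3,6], [3,5,6], [4,5,6]

giving chain groups C_0 ≅ Z^7, C_1 ≅ Z^21, C_2 ≅ Z^14.

Boundary ∂_1: C_1 → C_0 maps an edge to its endpoints' difference, ∂[p,q] = q − p. For instance
  ∂[1,4] = [4] − [1].
This gives a 7×21 integer matrix of rank 6; reducing to Smith normal form yields diagonal entries (1,1,1,1,1,1).

Boundary ∂_2: C_2 → C_1 maps a triangle to the signed sum of its edges. For instance
  ∂[0,2,6] = [2,6] − [0,6] + [0,2],
  ∂[0,2,5] = [2,5] − [0,5] + [0,2].
The 21×14 boundary matrix has rank 13 and Smith normal form diag(1,1,1,1,1,1,1,1,1,1,1,1,1).

Now H_k = ker ∂_k / im ∂_{k+1}, so:

  H_0: rank C_0 − rank ∂_1 = 7 − 6 = 1, and the invariant factors of ∂_1 are all 1, so H_0 = Z.
  H_1: rank ker ∂_1 − rank ∂_2 = (21 − 6) − 13 = 2, and the invariant factors of ∂_2 are all 1, so H_1 = Z^2.
  H_2: rank ker ∂_2 − rank ∂_3 = (14 − 13) − 0 = 1, and there is no ∂_3, so H_2 = Z.

H_0 = Z,  H_1 = Z^2,  H_2 = Z.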